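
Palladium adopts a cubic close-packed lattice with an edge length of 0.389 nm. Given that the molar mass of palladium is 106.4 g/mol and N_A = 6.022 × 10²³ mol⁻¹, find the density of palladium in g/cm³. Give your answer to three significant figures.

12.0 g/cm³

An FCC unit cell contains Z = 4 atoms.
Cell volume: a³ = (0.389 nm)³ = (3.890 × 10^-8 cm)³ = 5.886 × 10^-23 cm³.
ρ = Z·M/(N_A·a³) = 4 × 106.4 / (6.022 × 10²³ × 5.886 × 10^-23) = 12.01 g/cm³.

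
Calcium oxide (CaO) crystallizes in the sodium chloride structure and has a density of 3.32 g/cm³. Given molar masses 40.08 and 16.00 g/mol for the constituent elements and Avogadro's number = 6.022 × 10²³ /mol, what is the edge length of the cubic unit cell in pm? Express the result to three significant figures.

M(CaO) = 56.08 g/mol; Z = 4 formula units per cell.
a³ = Z·M/(N_A·ρ) = 4 × 56.08 / (6.022 × 10²³ × 3.32) = 1.122 × 10^-22 cm³, so a = 4.823 × 10^-8 cm = 482 pm.

482 pm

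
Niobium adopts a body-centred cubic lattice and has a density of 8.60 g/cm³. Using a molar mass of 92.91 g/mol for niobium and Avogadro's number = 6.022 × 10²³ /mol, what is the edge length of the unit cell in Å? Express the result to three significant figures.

With Z = 2 atoms per BCC cell, a³ = Z·M/(N_A·ρ) = 2 × 92.91 / (6.022 × 10²³ × 8.600 g/cm³) = 3.588 × 10^-23 cm³.
a = (3.588 × 10^-23)^(1/3) = 3.298 × 10^-8 cm = 3.30 Å.

3.30 Å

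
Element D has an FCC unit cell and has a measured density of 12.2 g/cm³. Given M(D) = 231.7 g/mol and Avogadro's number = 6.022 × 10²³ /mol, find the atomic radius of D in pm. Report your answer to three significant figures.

For an FCC cell (Z = 4), a³ = Z·M/(N_A·ρ) = 4 × 231.7 / (6.022 × 10²³ × 12.20) = 1.261 × 10^-22 cm³, so a = 5.015 × 10^-8 cm = 501.5 pm.
Atoms touch along the face diagonal, so √2·a = 4r, so r = 0.3536 × a = 177 pm.

177 pm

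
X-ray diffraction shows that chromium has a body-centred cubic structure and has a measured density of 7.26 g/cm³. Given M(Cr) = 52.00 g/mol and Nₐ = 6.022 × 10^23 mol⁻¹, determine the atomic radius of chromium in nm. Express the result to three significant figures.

For a BCC cell (Z = 2), a³ = Z·M/(N_A·ρ) = 2 × 52.00 / (6.022 × 10²³ × 7.260) = 2.379 × 10^-23 cm³, so a = 2.876 × 10^-8 cm = 0.2876 nm.
Atoms touch along the body diagonal, so √3·a = 4r, so r = 0.4330 × a = 0.125 nm.

0.125 nm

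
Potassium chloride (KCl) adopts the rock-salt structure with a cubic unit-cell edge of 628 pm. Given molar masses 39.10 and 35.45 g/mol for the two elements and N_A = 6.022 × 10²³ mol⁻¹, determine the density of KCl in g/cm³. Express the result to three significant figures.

2.00 g/cm³

The rock-salt structure contains Z = 4 formula units per cell; M(KCl) = 39.10 + 35.45 = 74.55 g/mol.
a³ = (6.280 × 10^-8 cm)³ = 2.477 × 10^-22 cm³.
ρ = 4 × 74.55 / (6.022 × 10²³ × 2.477 × 10^-22) = 1.999 g/cm³.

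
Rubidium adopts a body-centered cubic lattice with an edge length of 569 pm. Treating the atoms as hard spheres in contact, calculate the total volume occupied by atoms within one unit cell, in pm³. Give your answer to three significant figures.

In a BCC lattice atoms touch along the body diagonal, so √3·a = 4r, so r = 0.4330a = 246.4 pm.
V_atoms = Z × (4/3)πr³ = 2 × (4/3)π × (246.4)³ = 1.25 × 10^8 pm³.

1.25 × 10^8 pm³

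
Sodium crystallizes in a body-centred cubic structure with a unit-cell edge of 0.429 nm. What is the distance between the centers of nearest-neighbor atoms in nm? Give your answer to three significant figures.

0.372 nm

In a BCC structure, atoms touch along the body diagonal, so √3·a = 4r; the nearest-neighbor distance equals 2r = 0.8660·a.
d = 0.8660 × 0.429 = 0.372 nm.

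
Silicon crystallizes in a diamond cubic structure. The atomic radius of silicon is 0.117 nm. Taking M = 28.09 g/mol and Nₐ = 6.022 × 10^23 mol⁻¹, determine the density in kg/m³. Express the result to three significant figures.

In a diamond cubic lattice, nearest neighbors lie along the body diagonal with √3·a = 8r, giving a = 0.5404 nm = 5.404 × 10^-8 cm.
With Z = 8, ρ = Z·M/(N_A·a³) = 8 × 28.09 / (6.022 × 10²³ × 1.578 × 10^-22) = 2.365 g/cm³ = 2360 kg/m³.

2360 kg/m³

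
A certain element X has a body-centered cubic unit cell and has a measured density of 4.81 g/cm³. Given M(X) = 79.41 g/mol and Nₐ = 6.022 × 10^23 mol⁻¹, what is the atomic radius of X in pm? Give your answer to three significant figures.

165 pm

For a BCC cell (Z = 2), a³ = Z·M/(N_A·ρ) = 2 × 79.41 / (6.022 × 10²³ × 4.810) = 5.483 × 10^-23 cm³, so a = 3.799 × 10^-8 cm = 379.9 pm.
Atoms touch along the body diagonal, so √3·a = 4r, so r = 0.4330 × a = 165 pm.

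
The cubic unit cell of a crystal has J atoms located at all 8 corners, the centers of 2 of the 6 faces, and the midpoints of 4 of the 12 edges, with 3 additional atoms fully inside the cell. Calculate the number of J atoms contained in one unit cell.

Corner atoms are shared by 8 cells (1/8 each), face atoms by 2 (1/2 each), edge atoms by 4 (1/4 each), interior atoms are unshared.
Net atoms = 8 × 1/8 + 2 × 1/2 + 4 × 1/4 + 3 = 1 + 1 + 1 + 3 = 6.

6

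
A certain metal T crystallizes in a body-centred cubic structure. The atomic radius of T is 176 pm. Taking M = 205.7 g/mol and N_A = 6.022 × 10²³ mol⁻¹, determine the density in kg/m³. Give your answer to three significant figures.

10200 kg/m³

In a BCC lattice, atoms touch along the body diagonal, so √3·a = 4r, giving a = 406.5 pm = 4.065 × 10^-8 cm.
With Z = 2, ρ = Z·M/(N_A·a³) = 2 × 205.7 / (6.022 × 10²³ × 6.715 × 10^-23) = 10.17 g/cm³ = 10200 kg/m³.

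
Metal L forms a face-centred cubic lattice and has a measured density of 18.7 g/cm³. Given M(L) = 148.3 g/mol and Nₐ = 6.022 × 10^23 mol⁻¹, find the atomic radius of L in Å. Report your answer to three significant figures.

For an FCC cell (Z = 4), a³ = Z·M/(N_A·ρ) = 4 × 148.3 / (6.022 × 10²³ × 18.70) = 5.268 × 10^-23 cm³, so a = 3.749 × 10^-8 cm = 3.749 Å.
Atoms touch along the face diagonal, so √2·a = 4r, so r = 0.3536 × a = 1.33 Å.

1.33 Å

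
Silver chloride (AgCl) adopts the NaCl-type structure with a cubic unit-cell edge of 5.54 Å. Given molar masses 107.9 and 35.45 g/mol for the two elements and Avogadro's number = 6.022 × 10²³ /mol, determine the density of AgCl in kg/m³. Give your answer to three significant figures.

The NaCl-type structure contains Z = 4 formula units per cell; M(AgCl) = 107.9 + 35.45 = 143.35 g/mol.
a³ = (5.540 × 10^-8 cm)³ = 1.700 × 10^-22 cm³.
ρ = 4 × 143.35 / (6.022 × 10²³ × 1.700 × 10^-22) = 5.600 g/cm³ = 5600 kg/m³.

5600 kg/m³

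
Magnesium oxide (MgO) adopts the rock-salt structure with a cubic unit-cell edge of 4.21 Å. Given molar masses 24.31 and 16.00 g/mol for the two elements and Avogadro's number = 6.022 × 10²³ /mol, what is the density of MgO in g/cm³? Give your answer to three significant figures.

3.59 g/cm³

The rock-salt structure contains Z = 4 formula units per cell; M(MgO) = 24.31 + 16.00 = 40.31 g/mol.
a³ = (4.210 × 10^-8 cm)³ = 7.462 × 10^-23 cm³.
ρ = 4 × 40.31 / (6.022 × 10²³ × 7.462 × 10^-23) = 3.588 g/cm³.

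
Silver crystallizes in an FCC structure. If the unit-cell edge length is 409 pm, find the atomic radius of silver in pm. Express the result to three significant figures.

In an FCC lattice, atoms touch along the face diagonal, so √2·a = 4r.
r = √2·a/4 = 1.4142 × 409 / 4 = 145 pm.

145 pm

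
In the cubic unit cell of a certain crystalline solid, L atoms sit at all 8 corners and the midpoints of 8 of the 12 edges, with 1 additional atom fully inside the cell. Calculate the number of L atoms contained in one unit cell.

Corner atoms are shared by 8 cells (1/8 each), edge atoms by 4 (1/4 each), interior atoms are unshared.
Net atoms = 8 × 1/8 + 8 × 1/4 + 1 = 1 + 2 + 1 = 4.

4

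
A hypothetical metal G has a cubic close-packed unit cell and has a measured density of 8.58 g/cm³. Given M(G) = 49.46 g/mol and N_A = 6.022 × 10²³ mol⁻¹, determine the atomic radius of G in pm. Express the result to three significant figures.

For an FCC cell (Z = 4), a³ = Z·M/(N_A·ρ) = 4 × 49.46 / (6.022 × 10²³ × 8.580) = 3.829 × 10^-23 cm³, so a = 3.371 × 10^-8 cm = 337.1 pm.
Atoms touch along the face diagonal, so √2·a = 4r, so r = 0.3536 × a = 119 pm.

119 pm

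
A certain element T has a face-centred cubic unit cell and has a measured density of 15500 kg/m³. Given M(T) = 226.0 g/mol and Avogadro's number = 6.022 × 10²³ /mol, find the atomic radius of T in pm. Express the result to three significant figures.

For an FCC cell (Z = 4), a³ = Z·M/(N_A·ρ) = 4 × 226.0 / (6.022 × 10²³ × 15.50) = 9.685 × 10^-23 cm³, so a = 4.592 × 10^-8 cm = 459.2 pm.
Atoms touch along the face diagonal, so √2·a = 4r, so r = 0.3536 × a = 162 pm.

162 pm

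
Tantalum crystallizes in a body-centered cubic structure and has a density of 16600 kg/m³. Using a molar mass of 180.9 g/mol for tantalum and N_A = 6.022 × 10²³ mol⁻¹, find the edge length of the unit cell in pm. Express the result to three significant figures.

331 pm

With Z = 2 atoms per BCC cell, a³ = Z·M/(N_A·ρ) = 2 × 180.9 / (6.022 × 10²³ × 16.60 g/cm³) = 3.619 × 10^-23 cm³.
a = (3.619 × 10^-23)^(1/3) = 3.308 × 10^-8 cm = 331 pm.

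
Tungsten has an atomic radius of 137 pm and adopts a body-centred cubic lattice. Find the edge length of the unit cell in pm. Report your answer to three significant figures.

316 pm

In a BCC lattice, atoms touch along the body diagonal, so √3·a = 4r.
a = 4r/√3 = 4 × 137 / 1.7321 = 316 pm.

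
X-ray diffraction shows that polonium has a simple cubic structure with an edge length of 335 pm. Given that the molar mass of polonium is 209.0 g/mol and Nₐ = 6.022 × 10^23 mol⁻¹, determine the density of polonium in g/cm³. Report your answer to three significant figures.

A simple cubic unit cell contains Z = 1 atom.
Cell volume: a³ = (335 pm)³ = (3.350 × 10^-8 cm)³ = 3.760 × 10^-23 cm³.
ρ = Z·M/(N_A·a³) = 1 × 209.0 / (6.022 × 10²³ × 3.760 × 10^-23) = 9.231 g/cm³.

9.23 g/cm³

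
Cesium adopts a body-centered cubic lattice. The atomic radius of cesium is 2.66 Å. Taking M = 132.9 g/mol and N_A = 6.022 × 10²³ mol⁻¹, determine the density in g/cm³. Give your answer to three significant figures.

In a BCC lattice, atoms touch along the body diagonal, so √3·a = 4r, giving a = 6.143 Å = 6.143 × 10^-8 cm.
With Z = 2, ρ = Z·M/(N_A·a³) = 2 × 132.9 / (6.022 × 10²³ × 2.318 × 10^-22) = 1.904 g/cm³.

1.90 g/cm³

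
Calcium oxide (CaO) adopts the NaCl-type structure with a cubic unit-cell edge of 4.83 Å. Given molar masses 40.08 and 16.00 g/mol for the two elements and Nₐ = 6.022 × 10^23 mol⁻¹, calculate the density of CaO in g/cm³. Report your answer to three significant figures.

The NaCl-type structure contains Z = 4 formula units per cell; M(CaO) = 40.08 + 16.00 = 56.08 g/mol.
a³ = (4.830 × 10^-8 cm)³ = 1.127 × 10^-22 cm³.
ρ = 4 × 56.08 / (6.022 × 10²³ × 1.127 × 10^-22) = 3.306 g/cm³.

3.31 g/cm³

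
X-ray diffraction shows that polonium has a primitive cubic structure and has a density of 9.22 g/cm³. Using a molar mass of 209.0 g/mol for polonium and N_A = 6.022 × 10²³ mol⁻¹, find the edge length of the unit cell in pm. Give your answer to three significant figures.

335 pm

With Z = 1 atom per simple cubic cell, a³ = Z·M/(N_A·ρ) = 1 × 209.0 / (6.022 × 10²³ × 9.220 g/cm³) = 3.764 × 10^-23 cm³.
a = (3.764 × 10^-23)^(1/3) = 3.351 × 10^-8 cm = 335 pm.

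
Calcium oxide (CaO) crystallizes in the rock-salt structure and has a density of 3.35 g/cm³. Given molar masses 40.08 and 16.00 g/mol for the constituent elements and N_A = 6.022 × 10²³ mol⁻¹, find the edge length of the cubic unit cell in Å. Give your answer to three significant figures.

4.81 Å

M(CaO) = 56.08 g/mol; Z = 4 formula units per cell.
a³ = Z·M/(N_A·ρ) = 4 × 56.08 / (6.022 × 10²³ × 3.35) = 1.112 × 10^-22 cm³, so a = 4.809 × 10^-8 cm = 4.81 Å.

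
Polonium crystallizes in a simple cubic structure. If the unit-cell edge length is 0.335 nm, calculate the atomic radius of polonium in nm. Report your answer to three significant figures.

0.168 nm

In a simple cubic lattice, atoms touch along the cell edge, so a = 2r.
r = a/2 = 0.335/2 = 0.168 nm.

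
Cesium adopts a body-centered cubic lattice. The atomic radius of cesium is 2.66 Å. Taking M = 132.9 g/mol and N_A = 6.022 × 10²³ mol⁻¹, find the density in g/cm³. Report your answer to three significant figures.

In a BCC lattice, atoms touch along the body diagonal, so √3·a = 4r, giving a = 6.143 Å = 6.143 × 10^-8 cm.
With Z = 2, ρ = Z·M/(N_A·a³) = 2 × 132.9 / (6.022 × 10²³ × 2.318 × 10^-22) = 1.904 g/cm³.

1.90 g/cm³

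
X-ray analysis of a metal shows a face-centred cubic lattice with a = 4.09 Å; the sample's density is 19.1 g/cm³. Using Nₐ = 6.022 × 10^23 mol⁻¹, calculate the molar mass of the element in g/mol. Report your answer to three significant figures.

An FCC cell has Z = 4 atoms; a = 4.090 × 10^-8 cm.
M = ρ·N_A·a³/Z = 19.1 × 6.022 × 10²³ × 6.842 × 10^-23 / 4 = 197 g/mol.

197 g/mol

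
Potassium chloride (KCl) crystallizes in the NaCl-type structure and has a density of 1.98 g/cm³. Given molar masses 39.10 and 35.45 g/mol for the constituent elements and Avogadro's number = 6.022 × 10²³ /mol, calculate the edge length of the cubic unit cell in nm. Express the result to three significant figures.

0.630 nm

M(KCl) = 74.55 g/mol; Z = 4 formula units per cell.
a³ = Z·M/(N_A·ρ) = 4 × 74.55 / (6.022 × 10²³ × 1.98) = 2.501 × 10^-22 cm³, so a = 6.300 × 10^-8 cm = 0.630 nm.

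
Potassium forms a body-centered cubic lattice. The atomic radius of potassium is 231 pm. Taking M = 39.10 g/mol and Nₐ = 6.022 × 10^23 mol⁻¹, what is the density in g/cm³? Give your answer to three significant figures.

0.855 g/cm³

In a BCC lattice, atoms touch along the body diagonal, so √3·a = 4r, giving a = 533.5 pm = 5.335 × 10^-8 cm.
With Z = 2, ρ = Z·M/(N_A·a³) = 2 × 39.10 / (6.022 × 10²³ × 1.518 × 10^-22) = 0.8553 g/cm³.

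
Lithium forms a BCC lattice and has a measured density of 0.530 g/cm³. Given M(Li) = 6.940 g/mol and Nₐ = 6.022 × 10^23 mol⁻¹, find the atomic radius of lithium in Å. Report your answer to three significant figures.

For a BCC cell (Z = 2), a³ = Z·M/(N_A·ρ) = 2 × 6.940 / (6.022 × 10²³ × 0.5300) = 4.349 × 10^-23 cm³, so a = 3.517 × 10^-8 cm = 3.517 Å.
Atoms touch along the body diagonal, so √3·a = 4r, so r = 0.4330 × a = 1.52 Å.

1.52 Å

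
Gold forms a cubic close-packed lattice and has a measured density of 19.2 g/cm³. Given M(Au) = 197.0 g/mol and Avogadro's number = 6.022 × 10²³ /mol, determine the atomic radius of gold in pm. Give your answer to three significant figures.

144 pm

For an FCC cell (Z = 4), a³ = Z·M/(N_A·ρ) = 4 × 197.0 / (6.022 × 10²³ × 19.20) = 6.815 × 10^-23 cm³, so a = 4.085 × 10^-8 cm = 408.5 pm.
Atoms touch along the face diagonal, so √2·a = 4r, so r = 0.3536 × a = 144 pm.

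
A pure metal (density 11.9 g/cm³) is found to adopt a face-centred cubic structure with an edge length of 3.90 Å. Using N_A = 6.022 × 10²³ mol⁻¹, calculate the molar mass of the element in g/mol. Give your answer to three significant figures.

106 g/mol

An FCC cell has Z = 4 atoms; a = 3.900 × 10^-8 cm.
M = ρ·N_A·a³/Z = 11.9 × 6.022 × 10²³ × 5.932 × 10^-23 / 4 = 106 g/mol.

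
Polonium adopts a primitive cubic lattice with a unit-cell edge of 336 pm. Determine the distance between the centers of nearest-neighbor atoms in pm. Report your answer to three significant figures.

336 pm

In a simple cubic structure, atoms touch along the cell edge, so a = 2r; the nearest-neighbor distance equals 2r = 1.000·a.
d = 1.000 × 336 = 336 pm.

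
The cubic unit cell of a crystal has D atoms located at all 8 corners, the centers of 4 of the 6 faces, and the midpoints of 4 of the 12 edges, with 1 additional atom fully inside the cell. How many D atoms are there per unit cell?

5

Corner atoms are shared by 8 cells (1/8 each), face atoms by 2 (1/2 each), edge atoms by 4 (1/4 each), interior atoms are unshared.
Net atoms = 8 × 1/8 + 4 × 1/2 + 4 × 1/4 + 1 = 1 + 2 + 1 + 1 = 5.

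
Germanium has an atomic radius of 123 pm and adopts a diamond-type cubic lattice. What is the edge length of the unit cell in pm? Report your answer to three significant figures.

In a diamond cubic lattice, nearest neighbors lie along the body diagonal with √3·a = 8r.
a = 8r/√3 = 8 × 123 / 1.7321 = 568 pm.

568 pm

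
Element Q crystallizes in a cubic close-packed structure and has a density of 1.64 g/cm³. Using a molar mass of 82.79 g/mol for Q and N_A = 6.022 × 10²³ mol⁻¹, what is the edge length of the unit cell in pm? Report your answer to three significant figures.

695 pm

With Z = 4 atoms per FCC cell, a³ = Z·M/(N_A·ρ) = 4 × 82.79 / (6.022 × 10²³ × 1.640 g/cm³) = 3.353 × 10^-22 cm³.
a = (3.353 × 10^-22)^(1/3) = 6.947 × 10^-8 cm = 695 pm.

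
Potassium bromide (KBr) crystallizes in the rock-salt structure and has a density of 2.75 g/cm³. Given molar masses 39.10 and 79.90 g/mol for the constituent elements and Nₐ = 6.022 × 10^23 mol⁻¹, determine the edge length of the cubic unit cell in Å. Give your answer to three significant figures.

M(KBr) = 119.0 g/mol; Z = 4 formula units per cell.
a³ = Z·M/(N_A·ρ) = 4 × 119.0 / (6.022 × 10²³ × 2.75) = 2.874 × 10^-22 cm³, so a = 6.600 × 10^-8 cm = 6.60 Å.

6.60 Å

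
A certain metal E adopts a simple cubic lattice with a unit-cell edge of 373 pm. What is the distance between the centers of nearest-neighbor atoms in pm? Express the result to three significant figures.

In a simple cubic structure, atoms touch along the cell edge, so a = 2r; the nearest-neighbor distance equals 2r = 1.000·a.
d = 1.000 × 373 = 373 pm.

373 pm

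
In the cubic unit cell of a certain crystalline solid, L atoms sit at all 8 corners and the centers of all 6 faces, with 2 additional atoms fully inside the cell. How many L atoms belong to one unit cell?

6

Corner atoms are shared by 8 cells (1/8 each), face atoms by 2 (1/2 each), interior atoms are unshared.
Net atoms = 8 × 1/8 + 6 × 1/2 + 2 = 1 + 3 + 2 = 6.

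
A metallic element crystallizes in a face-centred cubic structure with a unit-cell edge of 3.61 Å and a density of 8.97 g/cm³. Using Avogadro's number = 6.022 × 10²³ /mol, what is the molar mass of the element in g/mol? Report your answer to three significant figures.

An FCC cell has Z = 4 atoms; a = 3.610 × 10^-8 cm.
M = ρ·N_A·a³/Z = 8.97 × 6.022 × 10²³ × 4.705 × 10^-23 / 4 = 63.5 g/mol.

63.5 g/mol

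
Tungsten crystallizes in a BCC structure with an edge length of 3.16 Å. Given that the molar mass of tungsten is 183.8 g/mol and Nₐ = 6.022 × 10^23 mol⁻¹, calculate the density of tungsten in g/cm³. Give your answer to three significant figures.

19.3 g/cm³

A BCC unit cell contains Z = 2 atoms.
Cell volume: a³ = (3.16 Å)³ = (3.160 × 10^-8 cm)³ = 3.155 × 10^-23 cm³.
ρ = Z·M/(N_A·a³) = 2 × 183.8 / (6.022 × 10²³ × 3.155 × 10^-23) = 19.35 g/cm³.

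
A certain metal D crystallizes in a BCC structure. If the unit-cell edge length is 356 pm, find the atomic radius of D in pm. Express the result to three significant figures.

154 pm

In a BCC lattice, atoms touch along the body diagonal, so √3·a = 4r.
r = √3·a/4 = 1.7321 × 356 / 4 = 154 pm.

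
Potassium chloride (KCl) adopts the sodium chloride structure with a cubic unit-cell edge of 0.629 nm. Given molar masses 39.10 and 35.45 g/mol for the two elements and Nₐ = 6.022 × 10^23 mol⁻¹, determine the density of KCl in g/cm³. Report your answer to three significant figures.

1.99 g/cm³

The sodium chloride structure contains Z = 4 formula units per cell; M(KCl) = 39.10 + 35.45 = 74.55 g/mol.
a³ = (6.290 × 10^-8 cm)³ = 2.489 × 10^-22 cm³.
ρ = 4 × 74.55 / (6.022 × 10²³ × 2.489 × 10^-22) = 1.990 g/cm³.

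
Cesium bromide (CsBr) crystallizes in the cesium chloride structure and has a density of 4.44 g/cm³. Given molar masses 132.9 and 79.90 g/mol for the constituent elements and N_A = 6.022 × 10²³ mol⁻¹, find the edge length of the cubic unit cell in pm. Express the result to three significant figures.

M(CsBr) = 212.8 g/mol; Z = 1 formula unit per cell.
a³ = Z·M/(N_A·ρ) = 1 × 212.8 / (6.022 × 10²³ × 4.44) = 7.959 × 10^-23 cm³, so a = 4.301 × 10^-8 cm = 430 pm.

430 pm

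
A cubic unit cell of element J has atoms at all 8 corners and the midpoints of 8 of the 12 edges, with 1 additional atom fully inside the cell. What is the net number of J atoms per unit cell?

4

Corner atoms are shared by 8 cells (1/8 each), edge atoms by 4 (1/4 each), interior atoms are unshared.
Net atoms = 8 × 1/8 + 8 × 1/4 + 1 = 1 + 2 + 1 = 4.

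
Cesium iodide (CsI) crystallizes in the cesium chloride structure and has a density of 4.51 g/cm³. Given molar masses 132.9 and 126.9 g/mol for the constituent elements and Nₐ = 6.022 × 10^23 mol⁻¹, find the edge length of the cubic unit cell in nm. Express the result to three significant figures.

M(CsI) = 259.8 g/mol; Z = 1 formula unit per cell.
a³ = Z·M/(N_A·ρ) = 1 × 259.8 / (6.022 × 10²³ × 4.51) = 9.566 × 10^-23 cm³, so a = 4.573 × 10^-8 cm = 0.457 nm.

0.457 nm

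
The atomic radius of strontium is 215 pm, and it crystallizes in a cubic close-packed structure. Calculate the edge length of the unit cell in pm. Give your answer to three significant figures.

In an FCC lattice, atoms touch along the face diagonal, so √2·a = 4r.
a = 4r/√2 = 4 × 215 / 1.4142 = 608 pm.

608 pm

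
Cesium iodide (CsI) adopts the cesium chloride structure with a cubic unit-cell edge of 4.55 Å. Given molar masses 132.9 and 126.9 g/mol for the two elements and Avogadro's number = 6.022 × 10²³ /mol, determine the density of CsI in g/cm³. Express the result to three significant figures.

The cesium chloride structure contains Z = 1 formula unit per cell; M(CsI) = 132.9 + 126.9 = 259.8 g/mol.
a³ = (4.550 × 10^-8 cm)³ = 9.420 × 10^-23 cm³.
ρ = 1 × 259.8 / (6.022 × 10²³ × 9.420 × 10^-23) = 4.580 g/cm³.

4.58 g/cm³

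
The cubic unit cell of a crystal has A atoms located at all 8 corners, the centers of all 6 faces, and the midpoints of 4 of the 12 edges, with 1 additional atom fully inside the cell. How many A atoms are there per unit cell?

Corner atoms are shared by 8 cells (1/8 each), face atoms by 2 (1/2 each), edge atoms by 4 (1/4 each), interior atoms are unshared.
Net atoms = 8 × 1/8 + 6 × 1/2 + 4 × 1/4 + 1 = 1 + 3 + 1 + 1 = 6.

6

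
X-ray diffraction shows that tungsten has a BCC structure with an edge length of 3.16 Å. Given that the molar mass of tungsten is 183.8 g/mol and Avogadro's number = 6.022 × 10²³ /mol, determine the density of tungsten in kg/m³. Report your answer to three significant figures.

A BCC unit cell contains Z = 2 atoms.
Cell volume: a³ = (3.16 Å)³ = (3.160 × 10^-8 cm)³ = 3.155 × 10^-23 cm³.
ρ = Z·M/(N_A·a³) = 2 × 183.8 / (6.022 × 10²³ × 3.155 × 10^-23) = 19.35 g/cm³ = 19300 kg/m³.

19300 kg/m³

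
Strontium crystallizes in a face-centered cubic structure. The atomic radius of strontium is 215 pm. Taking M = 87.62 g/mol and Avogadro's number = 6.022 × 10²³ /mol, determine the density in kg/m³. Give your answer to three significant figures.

In an FCC lattice, atoms touch along the face diagonal, so √2·a = 4r, giving a = 608.1 pm = 6.081 × 10^-8 cm.
With Z = 4, ρ = Z·M/(N_A·a³) = 4 × 87.62 / (6.022 × 10²³ × 2.249 × 10^-22) = 2.588 g/cm³ = 2590 kg/m³.

2590 kg/m³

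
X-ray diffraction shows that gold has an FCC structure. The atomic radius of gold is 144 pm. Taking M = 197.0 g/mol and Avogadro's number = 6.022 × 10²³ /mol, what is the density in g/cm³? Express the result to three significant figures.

In an FCC lattice, atoms touch along the face diagonal, so √2·a = 4r, giving a = 407.3 pm = 4.073 × 10^-8 cm.
With Z = 4, ρ = Z·M/(N_A·a³) = 4 × 197.0 / (6.022 × 10²³ × 6.757 × 10^-23) = 19.37 g/cm³.

19.4 g/cm³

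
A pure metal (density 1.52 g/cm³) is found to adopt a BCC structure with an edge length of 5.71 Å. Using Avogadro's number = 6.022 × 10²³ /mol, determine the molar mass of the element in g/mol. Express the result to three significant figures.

A BCC cell has Z = 2 atoms; a = 5.710 × 10^-8 cm.
M = ρ·N_A·a³/Z = 1.52 × 6.022 × 10²³ × 1.862 × 10^-22 / 2 = 85.2 g/mol.

85.2 g/mol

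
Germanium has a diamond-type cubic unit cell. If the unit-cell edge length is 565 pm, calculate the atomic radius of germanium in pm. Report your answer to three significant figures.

122 pm

In a diamond cubic lattice, nearest neighbors lie along the body diagonal with √3·a = 8r.
r = √3·a/8 = 1.7321 × 565 / 8 = 122 pm.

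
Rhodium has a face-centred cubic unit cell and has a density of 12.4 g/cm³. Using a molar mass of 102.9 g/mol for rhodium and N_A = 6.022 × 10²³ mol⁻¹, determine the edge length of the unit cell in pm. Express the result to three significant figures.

With Z = 4 atoms per FCC cell, a³ = Z·M/(N_A·ρ) = 4 × 102.9 / (6.022 × 10²³ × 12.40 g/cm³) = 5.512 × 10^-23 cm³.
a = (5.512 × 10^-23)^(1/3) = 3.806 × 10^-8 cm = 381 pm.

381 pm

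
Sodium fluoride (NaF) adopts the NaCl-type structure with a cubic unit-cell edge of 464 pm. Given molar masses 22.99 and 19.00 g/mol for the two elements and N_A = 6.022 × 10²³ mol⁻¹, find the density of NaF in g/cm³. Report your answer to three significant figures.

2.79 g/cm³

The NaCl-type structure contains Z = 4 formula units per cell; M(NaF) = 22.99 + 19.00 = 41.99 g/mol.
a³ = (4.640 × 10^-8 cm)³ = 9.990 × 10^-23 cm³.
ρ = 4 × 41.99 / (6.022 × 10²³ × 9.990 × 10^-23) = 2.792 g/cm³.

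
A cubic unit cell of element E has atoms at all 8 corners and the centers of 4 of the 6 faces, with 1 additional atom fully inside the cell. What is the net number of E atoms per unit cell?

4

Corner atoms are shared by 8 cells (1/8 each), face atoms by 2 (1/2 each), interior atoms are unshared.
Net atoms = 8 × 1/8 + 4 × 1/2 + 1 = 1 + 2 + 1 = 4.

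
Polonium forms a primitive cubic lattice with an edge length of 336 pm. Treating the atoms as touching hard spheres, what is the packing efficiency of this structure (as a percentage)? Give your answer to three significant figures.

52.4%

In a simple cubic lattice atoms touch along the cell edge, so a = 2r, so r = 0.5000a = 168.0 pm.
Packing fraction = Z·(4/3)πr³ / a³ = 1 × (4/3)π × (168.0)³ / (336)³ = 0.5236 = 52.4%.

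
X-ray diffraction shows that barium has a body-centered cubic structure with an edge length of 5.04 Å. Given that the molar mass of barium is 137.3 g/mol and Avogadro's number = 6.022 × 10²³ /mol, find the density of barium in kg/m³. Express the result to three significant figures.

A BCC unit cell contains Z = 2 atoms.
Cell volume: a³ = (5.04 Å)³ = (5.040 × 10^-8 cm)³ = 1.280 × 10^-22 cm³.
ρ = Z·M/(N_A·a³) = 2 × 137.3 / (6.022 × 10²³ × 1.280 × 10^-22) = 3.562 g/cm³ = 3560 kg/m³.

3560 kg/m³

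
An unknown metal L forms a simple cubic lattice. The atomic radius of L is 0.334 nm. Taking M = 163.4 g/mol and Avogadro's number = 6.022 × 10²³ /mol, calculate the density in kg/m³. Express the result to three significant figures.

In a simple cubic lattice, atoms touch along the cell edge, so a = 2r, giving a = 0.6680 nm = 6.680 × 10^-8 cm.
With Z = 1, ρ = Z·M/(N_A·a³) = 1 × 163.4 / (6.022 × 10²³ × 2.981 × 10^-22) = 0.9103 g/cm³ = 910 kg/m³.

910 kg/m³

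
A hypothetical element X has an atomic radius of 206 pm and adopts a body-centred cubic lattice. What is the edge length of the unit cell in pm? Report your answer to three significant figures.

476 pm

In a BCC lattice, atoms touch along the body diagonal, so √3·a = 4r.
a = 4r/√3 = 4 × 206 / 1.7321 = 476 pm.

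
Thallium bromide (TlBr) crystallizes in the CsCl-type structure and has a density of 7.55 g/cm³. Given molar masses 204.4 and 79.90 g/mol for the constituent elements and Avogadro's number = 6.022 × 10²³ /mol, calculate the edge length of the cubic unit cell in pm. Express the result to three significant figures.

M(TlBr) = 284.3 g/mol; Z = 1 formula unit per cell.
a³ = Z·M/(N_A·ρ) = 1 × 284.3 / (6.022 × 10²³ × 7.55) = 6.253 × 10^-23 cm³, so a = 3.969 × 10^-8 cm = 397 pm.

397 pm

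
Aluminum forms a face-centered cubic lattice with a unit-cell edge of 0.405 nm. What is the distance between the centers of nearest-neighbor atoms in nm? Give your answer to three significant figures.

In an FCC structure, atoms touch along the face diagonal, so √2·a = 4r; the nearest-neighbor distance equals 2r = 0.7071·a.
d = 0.7071 × 0.405 = 0.286 nm.

0.286 nm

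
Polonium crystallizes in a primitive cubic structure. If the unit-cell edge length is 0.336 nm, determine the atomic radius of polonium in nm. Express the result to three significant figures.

In a simple cubic lattice, atoms touch along the cell edge, so a = 2r.
r = a/2 = 0.336/2 = 0.168 nm.

0.168 nm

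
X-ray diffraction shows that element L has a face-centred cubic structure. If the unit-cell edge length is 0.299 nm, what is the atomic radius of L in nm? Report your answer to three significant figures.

0.106 nm

In an FCC lattice, atoms touch along the face diagonal, so √2·a = 4r.
r = √2·a/4 = 1.4142 × 0.299 / 4 = 0.106 nm.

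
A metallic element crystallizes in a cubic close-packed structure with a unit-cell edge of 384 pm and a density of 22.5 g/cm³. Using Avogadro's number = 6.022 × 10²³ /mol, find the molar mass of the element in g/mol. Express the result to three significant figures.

An FCC cell has Z = 4 atoms; a = 3.840 × 10^-8 cm.
M = ρ·N_A·a³/Z = 22.5 × 6.022 × 10²³ × 5.662 × 10^-23 / 4 = 192 g/mol.

192 g/mol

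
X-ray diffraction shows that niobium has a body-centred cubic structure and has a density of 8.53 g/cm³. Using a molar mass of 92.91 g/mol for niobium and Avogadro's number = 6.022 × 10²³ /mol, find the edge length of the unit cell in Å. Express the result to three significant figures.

With Z = 2 atoms per BCC cell, a³ = Z·M/(N_A·ρ) = 2 × 92.91 / (6.022 × 10²³ × 8.530 g/cm³) = 3.617 × 10^-23 cm³.
a = (3.617 × 10^-23)^(1/3) = 3.307 × 10^-8 cm = 3.31 Å.

3.31 Å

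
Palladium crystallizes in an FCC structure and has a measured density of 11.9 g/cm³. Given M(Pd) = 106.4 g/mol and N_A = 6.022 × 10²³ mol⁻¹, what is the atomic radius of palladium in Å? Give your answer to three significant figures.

For an FCC cell (Z = 4), a³ = Z·M/(N_A·ρ) = 4 × 106.4 / (6.022 × 10²³ × 11.90) = 5.939 × 10^-23 cm³, so a = 3.902 × 10^-8 cm = 3.902 Å.
Atoms touch along the face diagonal, so √2·a = 4r, so r = 0.3536 × a = 1.38 Å.

1.38 Å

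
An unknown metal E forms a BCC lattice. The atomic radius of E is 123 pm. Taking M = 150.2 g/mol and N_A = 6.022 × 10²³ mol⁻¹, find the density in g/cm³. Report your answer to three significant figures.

In a BCC lattice, atoms touch along the body diagonal, so √3·a = 4r, giving a = 284.1 pm = 2.841 × 10^-8 cm.
With Z = 2, ρ = Z·M/(N_A·a³) = 2 × 150.2 / (6.022 × 10²³ × 2.292 × 10^-23) = 21.76 g/cm³.

21.8 g/cm³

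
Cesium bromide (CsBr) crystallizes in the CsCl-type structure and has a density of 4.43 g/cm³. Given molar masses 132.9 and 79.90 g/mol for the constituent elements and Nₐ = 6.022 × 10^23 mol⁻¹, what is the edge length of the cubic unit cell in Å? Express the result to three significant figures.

4.30 Å

M(CsBr) = 212.8 g/mol; Z = 1 formula unit per cell.
a³ = Z·M/(N_A·ρ) = 1 × 212.8 / (6.022 × 10²³ × 4.43) = 7.977 × 10^-23 cm³, so a = 4.305 × 10^-8 cm = 4.30 Å.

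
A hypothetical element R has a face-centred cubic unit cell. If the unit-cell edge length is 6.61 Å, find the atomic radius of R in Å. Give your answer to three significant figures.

In an FCC lattice, atoms touch along the face diagonal, so √2·a = 4r.
r = √2·a/4 = 1.4142 × 6.61 / 4 = 2.34 Å.

2.34 Å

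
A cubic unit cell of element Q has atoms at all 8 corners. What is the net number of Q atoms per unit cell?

Corner atoms are shared by 8 cells (1/8 each).
Net atoms = 8 × 1/8 = 1 = 1.

1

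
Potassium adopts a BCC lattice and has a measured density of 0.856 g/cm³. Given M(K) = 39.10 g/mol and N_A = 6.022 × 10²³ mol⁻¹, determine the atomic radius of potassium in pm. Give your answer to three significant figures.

For a BCC cell (Z = 2), a³ = Z·M/(N_A·ρ) = 2 × 39.10 / (6.022 × 10²³ × 0.8560) = 1.517 × 10^-22 cm³, so a = 5.333 × 10^-8 cm = 533.3 pm.
Atoms touch along the body diagonal, so √3·a = 4r, so r = 0.4330 × a = 231 pm.

231 pm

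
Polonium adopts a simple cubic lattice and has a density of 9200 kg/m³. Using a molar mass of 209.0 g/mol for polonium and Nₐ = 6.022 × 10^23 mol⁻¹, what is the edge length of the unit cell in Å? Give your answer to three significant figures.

3.35 Å

With Z = 1 atom per simple cubic cell, a³ = Z·M/(N_A·ρ) = 1 × 209.0 / (6.022 × 10²³ × 9.200 g/cm³) = 3.772 × 10^-23 cm³.
a = (3.772 × 10^-23)^(1/3) = 3.354 × 10^-8 cm = 3.35 Å.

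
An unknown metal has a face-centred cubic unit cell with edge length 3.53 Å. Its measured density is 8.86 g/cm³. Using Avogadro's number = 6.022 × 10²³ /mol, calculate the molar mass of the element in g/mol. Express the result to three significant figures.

An FCC cell has Z = 4 atoms; a = 3.530 × 10^-8 cm.
M = ρ·N_A·a³/Z = 8.86 × 6.022 × 10²³ × 4.399 × 10^-23 / 4 = 58.7 g/mol.

58.7 g/mol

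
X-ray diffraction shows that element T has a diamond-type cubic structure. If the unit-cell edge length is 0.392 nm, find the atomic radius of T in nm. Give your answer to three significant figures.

0.0849 nm

In a diamond cubic lattice, nearest neighbors lie along the body diagonal with √3·a = 8r.
r = √3·a/8 = 1.7321 × 0.392 / 8 = 0.0849 nm.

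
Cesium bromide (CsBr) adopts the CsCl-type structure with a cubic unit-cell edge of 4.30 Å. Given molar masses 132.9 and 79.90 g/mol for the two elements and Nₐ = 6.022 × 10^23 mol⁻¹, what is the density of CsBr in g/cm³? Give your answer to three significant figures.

The CsCl-type structure contains Z = 1 formula unit per cell; M(CsBr) = 132.9 + 79.90 = 212.8 g/mol.
a³ = (4.300 × 10^-8 cm)³ = 7.951 × 10^-23 cm³.
ρ = 1 × 212.8 / (6.022 × 10²³ × 7.951 × 10^-23) = 4.445 g/cm³.

4.44 g/cm³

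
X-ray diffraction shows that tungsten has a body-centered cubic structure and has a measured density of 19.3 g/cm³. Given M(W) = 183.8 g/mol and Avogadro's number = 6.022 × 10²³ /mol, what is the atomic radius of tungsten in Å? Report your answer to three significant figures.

For a BCC cell (Z = 2), a³ = Z·M/(N_A·ρ) = 2 × 183.8 / (6.022 × 10²³ × 19.30) = 3.163 × 10^-23 cm³, so a = 3.162 × 10^-8 cm = 3.162 Å.
Atoms touch along the body diagonal, so √3·a = 4r, so r = 0.4330 × a = 1.37 Å.

1.37 Å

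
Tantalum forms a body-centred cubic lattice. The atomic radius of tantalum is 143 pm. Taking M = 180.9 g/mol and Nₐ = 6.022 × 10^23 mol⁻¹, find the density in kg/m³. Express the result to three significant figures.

In a BCC lattice, atoms touch along the body diagonal, so √3·a = 4r, giving a = 330.2 pm = 3.302 × 10^-8 cm.
With Z = 2, ρ = Z·M/(N_A·a³) = 2 × 180.9 / (6.022 × 10²³ × 3.602 × 10^-23) = 16.68 g/cm³ = 16700 kg/m³.

16700 kg/m³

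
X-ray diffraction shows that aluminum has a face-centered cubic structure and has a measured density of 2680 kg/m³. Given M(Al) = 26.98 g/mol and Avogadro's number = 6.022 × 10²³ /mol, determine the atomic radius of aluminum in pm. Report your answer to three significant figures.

144 pm

For an FCC cell (Z = 4), a³ = Z·M/(N_A·ρ) = 4 × 26.98 / (6.022 × 10²³ × 2.680) = 6.687 × 10^-23 cm³, so a = 4.059 × 10^-8 cm = 405.9 pm.
Atoms touch along the face diagonal, so √2·a = 4r, so r = 0.3536 × a = 144 pm.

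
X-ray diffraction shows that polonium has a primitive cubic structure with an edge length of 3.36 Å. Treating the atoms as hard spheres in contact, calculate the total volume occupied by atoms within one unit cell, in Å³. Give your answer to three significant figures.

In a simple cubic lattice atoms touch along the cell edge, so a = 2r, so r = 0.5000a = 1.680 Å.
V_atoms = Z × (4/3)πr³ = 1 × (4/3)π × (1.680)³ = 19.9 Å³.

19.9 Å³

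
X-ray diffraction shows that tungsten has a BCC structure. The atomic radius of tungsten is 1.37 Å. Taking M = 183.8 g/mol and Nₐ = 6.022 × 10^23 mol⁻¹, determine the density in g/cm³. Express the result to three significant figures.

19.3 g/cm³

In a BCC lattice, atoms touch along the body diagonal, so √3·a = 4r, giving a = 3.164 Å = 3.164 × 10^-8 cm.
With Z = 2, ρ = Z·M/(N_A·a³) = 2 × 183.8 / (6.022 × 10²³ × 3.167 × 10^-23) = 19.27 g/cm³.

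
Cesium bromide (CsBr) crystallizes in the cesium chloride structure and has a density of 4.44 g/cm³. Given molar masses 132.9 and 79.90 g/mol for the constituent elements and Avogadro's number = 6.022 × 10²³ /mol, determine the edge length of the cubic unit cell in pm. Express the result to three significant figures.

430 pm

M(CsBr) = 212.8 g/mol; Z = 1 formula unit per cell.
a³ = Z·M/(N_A·ρ) = 1 × 212.8 / (6.022 × 10²³ × 4.44) = 7.959 × 10^-23 cm³, so a = 4.301 × 10^-8 cm = 430 pm.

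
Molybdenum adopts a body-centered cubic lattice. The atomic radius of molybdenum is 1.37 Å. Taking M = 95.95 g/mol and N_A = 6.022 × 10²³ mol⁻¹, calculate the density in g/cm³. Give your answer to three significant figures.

10.1 g/cm³

In a BCC lattice, atoms touch along the body diagonal, so √3·a = 4r, giving a = 3.164 Å = 3.164 × 10^-8 cm.
With Z = 2, ρ = Z·M/(N_A·a³) = 2 × 95.95 / (6.022 × 10²³ × 3.167 × 10^-23) = 10.06 g/cm³.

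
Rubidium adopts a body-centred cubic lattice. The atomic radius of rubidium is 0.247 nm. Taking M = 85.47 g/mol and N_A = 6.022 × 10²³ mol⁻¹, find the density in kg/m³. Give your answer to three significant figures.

1530 kg/m³

In a BCC lattice, atoms touch along the body diagonal, so √3·a = 4r, giving a = 0.5704 nm = 5.704 × 10^-8 cm.
With Z = 2, ρ = Z·M/(N_A·a³) = 2 × 85.47 / (6.022 × 10²³ × 1.856 × 10^-22) = 1.529 g/cm³ = 1530 kg/m³.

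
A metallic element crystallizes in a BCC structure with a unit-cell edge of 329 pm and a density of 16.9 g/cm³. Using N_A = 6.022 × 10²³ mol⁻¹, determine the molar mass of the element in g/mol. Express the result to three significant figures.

A BCC cell has Z = 2 atoms; a = 3.290 × 10^-8 cm.
M = ρ·N_A·a³/Z = 16.9 × 6.022 × 10²³ × 3.561 × 10^-23 / 2 = 181 g/mol.

181 g/mol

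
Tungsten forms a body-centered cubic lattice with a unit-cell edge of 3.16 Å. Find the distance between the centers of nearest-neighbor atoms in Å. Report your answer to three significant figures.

2.74 Å

In a BCC structure, atoms touch along the body diagonal, so √3·a = 4r; the nearest-neighbor distance equals 2r = 0.8660·a.
d = 0.8660 × 3.16 = 2.74 Å.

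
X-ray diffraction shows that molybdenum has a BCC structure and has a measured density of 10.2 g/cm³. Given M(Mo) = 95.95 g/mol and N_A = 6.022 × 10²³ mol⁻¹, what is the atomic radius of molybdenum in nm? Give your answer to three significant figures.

For a BCC cell (Z = 2), a³ = Z·M/(N_A·ρ) = 2 × 95.95 / (6.022 × 10²³ × 10.20) = 3.124 × 10^-23 cm³, so a = 3.150 × 10^-8 cm = 0.3150 nm.
Atoms touch along the body diagonal, so √3·a = 4r, so r = 0.4330 × a = 0.136 nm.

0.136 nm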